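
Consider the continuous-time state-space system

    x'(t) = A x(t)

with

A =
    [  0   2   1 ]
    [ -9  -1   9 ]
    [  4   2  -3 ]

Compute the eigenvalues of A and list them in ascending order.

-4, -1, 1

det(sI - A) = s^3 - (tr A)s^2 + (M11 + M22 + M33)s - det A, where Mii is the 2×2 principal minor of A obtained by deleting row i and column i.
tr A = 0 + (-1) + (-3) = -4; M11 = (-1)·(-3) - 9·2 = 3 - 18 = -15; M22 = 0·(-3) - 1·4 = 0 - 4 = -4; M33 = 0·(-1) - 2·(-9) = 0 - (-18) = 18; sum of minors = -1.
det A = 0·((-1)·(-3) - 9·2) - 2·((-9)·(-3) - 9·4) + 1·((-9)·2 - (-1)·4) = 0·(-15) - 2·(-9) + 1·(-14) = 4.
So p(s) = det(sI - A) = s^3 + 4s^2 - s - 4.
Rational-root test: any integer root divides -4. Testing small divisors, s = -1 works: p(-1) = -1 + 4 + 1 + (-4) = 0, so (s + 1) is a factor.
Dividing, p(s) = (s + 1)(s^2 + 3s - 4).
Factor s^2 + 3s - 4: two numbers with sum -3 and product -4 are 1 and -4, so s^2 + 3s - 4 = (s - 1)(s + 4).
Hence p(s) = (s - 1) (s + 1) (s + 4), with roots -4, -1, 1.
At least one eigenvalue has non-negative real part, so the system is not asymptotically stable.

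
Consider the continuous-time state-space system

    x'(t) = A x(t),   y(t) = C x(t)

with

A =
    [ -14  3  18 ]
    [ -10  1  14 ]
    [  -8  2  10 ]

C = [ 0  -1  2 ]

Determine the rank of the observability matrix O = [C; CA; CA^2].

2

CA = [[-6, 3, 6]]
CA^2 = [[6, -3, -6]]
Observability matrix O = [C; CA; CA^2] = [[0, -1, 2], [-6, 3, 6], [6, -3, -6]]
The columns c1, c2, c3 of O are linearly dependent: 2·c1 + 2·c2 + c3 = 0 (check each entry), so rank(O) ≤ 2.
The 2×2 minor from rows 1, 2, columns 1, 2 is 0·3 - (-1)·(-6) = 0 - 6 = -6 ≠ 0, so rank(O) = 2.
rank(O) = 2 < n = 3, so the pair (A, C) is not completely observable.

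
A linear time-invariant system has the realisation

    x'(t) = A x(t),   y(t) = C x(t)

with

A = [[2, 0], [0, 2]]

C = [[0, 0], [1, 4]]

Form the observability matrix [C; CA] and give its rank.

CA = [[0, 0], [2, 8]]
Observability matrix O = [C; CA] = [[0, 0], [1, 4], [0, 0], [2, 8]]
Every row of O is a scalar multiple of row 2 = [1, 4] (multipliers 0, 1, 0, 2), so the rows span a one-dimensional space.
O ≠ 0, hence rank(O) = 1.
rank(O) = 1 < n = 2, so the pair (A, C) is not completely observable.

1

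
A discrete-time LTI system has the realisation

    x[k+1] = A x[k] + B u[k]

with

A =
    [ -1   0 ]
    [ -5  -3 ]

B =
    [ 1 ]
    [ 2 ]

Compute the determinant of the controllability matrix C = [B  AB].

-9

AB = [[-1], [-11]]
Controllability matrix C = [B  AB] = [[1, -1], [2, -11]]
det(C) = 1·(-11) - (-1)·2 = -11 - (-2) = -9
Since det(C) ≠ 0, rank(C) = 2 and the system is completely controllable.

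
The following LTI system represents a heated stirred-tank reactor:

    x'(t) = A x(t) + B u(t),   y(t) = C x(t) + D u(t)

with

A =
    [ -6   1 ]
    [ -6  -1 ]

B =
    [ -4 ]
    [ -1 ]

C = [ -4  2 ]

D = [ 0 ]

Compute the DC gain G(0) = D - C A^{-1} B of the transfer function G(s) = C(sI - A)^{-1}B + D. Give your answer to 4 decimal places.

4.6667

G(0) = C(-A)^{-1}B + D = -C A^{-1} B + D.
det A = 12, so A^{-1} = (1/12)·adj(A) = [[-1/12, -1/12], [1/2, -1/2]]
A^{-1} B = [5/12, -3/2]^T
C A^{-1} B = -14/3
G(0) = D - C A^{-1} B = 0 - (-14/3) = 14/3 ≈ 4.6667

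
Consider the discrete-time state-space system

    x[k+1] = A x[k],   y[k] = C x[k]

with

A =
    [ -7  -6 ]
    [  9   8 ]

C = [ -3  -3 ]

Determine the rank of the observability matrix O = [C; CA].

CA = [[-6, -6]]
Observability matrix O = [C; CA] = [[-3, -3], [-6, -6]]
Every row of O is a scalar multiple of row 1 = [-3, -3] (multipliers 1, 2), so the rows span a one-dimensional space.
O ≠ 0, hence rank(O) = 1.
rank(O) = 1 < n = 2, so the pair (A, C) is not completely observable.

1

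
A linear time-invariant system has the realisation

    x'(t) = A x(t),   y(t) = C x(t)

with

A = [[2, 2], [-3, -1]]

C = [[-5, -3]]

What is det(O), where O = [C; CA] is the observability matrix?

32

CA = [[-1, -7]]
Observability matrix O = [C; CA] = [[-5, -3], [-1, -7]]
det(O) = (-5)·(-7) - (-3)·(-1) = 35 - 3 = 32
Since det(O) ≠ 0, rank(O) = 2 and the system is completely observable.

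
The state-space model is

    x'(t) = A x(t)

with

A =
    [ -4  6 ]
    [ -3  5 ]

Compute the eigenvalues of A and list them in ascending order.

det(sI - A) = s^2 - (tr A)s + det A, with tr A = (-4) + 5 = 1 and det A = (-4)·5 - 6·(-3) = -20 - (-18) = -2.
So p(s) = det(sI - A) = s^2 - s - 2.
Factor s^2 - s - 2: two numbers with sum 1 and product -2 are 2 and -1, so s^2 - s - 2 = (s - 2)(s + 1).
Hence p(s) = (s - 2) (s + 1), with roots -1, 2.
At least one eigenvalue has non-negative real part, so the system is not asymptotically stable.

-1, 2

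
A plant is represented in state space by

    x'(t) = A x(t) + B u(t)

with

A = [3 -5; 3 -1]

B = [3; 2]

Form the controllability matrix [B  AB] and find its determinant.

23

AB = [[-1], [7]]
Controllability matrix C = [B  AB] = [[3, -1], [2, 7]]
det(C) = 3·7 - (-1)·2 = 21 - (-2) = 23
Since det(C) ≠ 0, rank(C) = 2 and the system is completely controllable.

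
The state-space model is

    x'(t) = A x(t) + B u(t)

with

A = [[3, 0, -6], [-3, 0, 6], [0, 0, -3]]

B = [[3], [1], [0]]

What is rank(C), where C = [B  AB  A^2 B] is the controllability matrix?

2

AB = [[9], [-9], [0]]
A^2B = [[27], [-27], [0]]
Controllability matrix C = [B  AB  A^2B] = [[3, 9, 27], [1, -9, -27], [0, 0, 0]]
Row 3 of C is identically zero, so rank(C) ≤ 2.
The 2×2 minor from rows 1, 2, columns 1, 2 is 3·(-9) - 9·1 = -27 - 9 = -36 ≠ 0, so rank(C) = 2.
rank(C) = 2 < n = 3, so the pair (A, B) is not completely controllable.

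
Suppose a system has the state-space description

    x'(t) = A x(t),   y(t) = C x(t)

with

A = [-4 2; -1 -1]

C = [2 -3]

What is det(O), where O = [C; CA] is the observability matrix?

CA = [[-5, 7]]
Observability matrix O = [C; CA] = [[2, -3], [-5, 7]]
det(O) = 2·7 - (-3)·(-5) = 14 - 15 = -1
Since det(O) ≠ 0, rank(O) = 2 and the system is completely observable.

-1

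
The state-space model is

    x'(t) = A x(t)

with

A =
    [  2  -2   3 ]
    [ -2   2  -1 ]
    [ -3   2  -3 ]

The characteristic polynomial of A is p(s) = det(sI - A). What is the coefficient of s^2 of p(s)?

-1

Expand det(sI - A) for the 3×3 matrix.
p(s) = s^3 - s^2 - s - 4.
(Check: constant term = det(-A) = (-1)^3 det A = -4; coefficient of s^2 = -tr A = -1.)
The coefficient of s^2 is -1.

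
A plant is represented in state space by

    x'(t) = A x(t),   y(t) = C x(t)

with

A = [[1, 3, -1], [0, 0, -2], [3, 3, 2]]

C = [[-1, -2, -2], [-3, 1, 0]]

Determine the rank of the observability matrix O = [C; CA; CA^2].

CA = [[-7, -9, 1], [-3, -9, 1]]
CA^2 = [[-4, -18, 27], [0, -6, 23]]
Observability matrix O = [C; CA; CA^2] = [[-1, -2, -2], [-3, 1, 0], [-7, -9, 1], [-3, -9, 1], [-4, -18, 27], [0, -6, 23]]
Take the 3×3 submatrix of O formed by rows 1, 2, 3: [[-1, -2, -2], [-3, 1, 0], [-7, -9, 1]]. Its determinant is (-1)·(1·1 - 0·(-9)) - (-2)·((-3)·1 - 0·(-7)) + (-2)·((-3)·(-9) - 1·(-7)) = (-1)·1 - (-2)·(-3) + (-2)·34 = -75 ≠ 0.
So rank(O) ≥ 3; since O has 3 columns, rank(O) = 3.
rank(O) = 3 = n, so the pair (A, C) is completely observable.

3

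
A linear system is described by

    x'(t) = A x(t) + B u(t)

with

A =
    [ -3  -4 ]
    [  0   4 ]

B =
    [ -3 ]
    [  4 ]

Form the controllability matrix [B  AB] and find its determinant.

-20

AB = [[-7], [16]]
Controllability matrix C = [B  AB] = [[-3, -7], [4, 16]]
det(C) = (-3)·16 - (-7)·4 = -48 - (-28) = -20
Since det(C) ≠ 0, rank(C) = 2 and the system is completely controllable.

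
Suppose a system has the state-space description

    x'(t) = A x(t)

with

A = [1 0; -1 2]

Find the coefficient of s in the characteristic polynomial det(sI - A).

-3

For a 2×2 matrix, det(sI - A) = s^2 - (tr A)s + det A.
tr A = 3, det A = 2.
So p(s) = s^2 - 3s + 2.
The coefficient of s is -3.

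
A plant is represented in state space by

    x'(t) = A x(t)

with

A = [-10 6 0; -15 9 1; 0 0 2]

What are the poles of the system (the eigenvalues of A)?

det(sI - A) = s^3 - (tr A)s^2 + (M11 + M22 + M33)s - det A, where Mii is the 2×2 principal minor of A obtained by deleting row i and column i.
tr A = (-10) + 9 + 2 = 1; M11 = 9·2 - 1·0 = 18 - 0 = 18; M22 = (-10)·2 - 0·0 = -20 - 0 = -20; M33 = (-10)·9 - 6·(-15) = -90 - (-90) = 0; sum of minors = -2.
det A = (-10)·(9·2 - 1·0) - 6·((-15)·2 - 1·0) + 0·((-15)·0 - 9·0) = (-10)·18 - 6·(-30) + 0·0 = 0.
So p(s) = det(sI - A) = s^3 - s^2 - 2s.
The constant term is 0, so p(s) = s(s^2 - s - 2).
Factor s^2 - s - 2: two numbers with sum 1 and product -2 are 2 and -1, so s^2 - s - 2 = (s - 2)(s + 1).
Hence p(s) = s (s - 2) (s + 1), with roots -1, 0, 2.
At least one eigenvalue has non-negative real part, so the system is not asymptotically stable.

-1, 0, 2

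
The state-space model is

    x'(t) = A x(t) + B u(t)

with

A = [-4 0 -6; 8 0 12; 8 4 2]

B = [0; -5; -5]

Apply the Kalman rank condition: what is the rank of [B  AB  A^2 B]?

2

AB = [[30], [-60], [-30]]
A^2B = [[60], [-120], [-60]]
Controllability matrix C = [B  AB  A^2B] = [[0, 30, 60], [-5, -60, -120], [-5, -30, -60]]
The rows r1, r2, r3 of C are linearly dependent: -r1 - r2 + r3 = 0 (check each entry), so rank(C) ≤ 2.
The 2×2 minor from rows 1, 2, columns 1, 2 is 0·(-60) - 30·(-5) = 0 - (-150) = 150 ≠ 0, so rank(C) = 2.
rank(C) = 2 < n = 3, so the pair (A, B) is not completely controllable.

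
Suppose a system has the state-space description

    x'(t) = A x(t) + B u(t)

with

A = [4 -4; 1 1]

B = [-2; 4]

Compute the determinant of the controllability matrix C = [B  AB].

92

AB = [[-24], [2]]
Controllability matrix C = [B  AB] = [[-2, -24], [4, 2]]
det(C) = (-2)·2 - (-24)·4 = -4 - (-96) = 92
Since det(C) ≠ 0, rank(C) = 2 and the system is completely controllable.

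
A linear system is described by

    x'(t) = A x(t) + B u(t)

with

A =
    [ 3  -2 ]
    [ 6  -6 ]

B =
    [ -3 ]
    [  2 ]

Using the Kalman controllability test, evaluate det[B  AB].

116

AB = [[-13], [-30]]
Controllability matrix C = [B  AB] = [[-3, -13], [2, -30]]
det(C) = (-3)·(-30) - (-13)·2 = 90 - (-26) = 116
Since det(C) ≠ 0, rank(C) = 2 and the system is completely controllable.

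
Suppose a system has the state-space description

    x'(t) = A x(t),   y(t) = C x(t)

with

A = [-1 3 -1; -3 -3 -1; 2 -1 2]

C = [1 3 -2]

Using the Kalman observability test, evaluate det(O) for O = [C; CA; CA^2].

CA = [[-14, -4, -8]]
CA^2 = [[10, -22, 2]]
Observability matrix O = [C; CA; CA^2] = [[1, 3, -2], [-14, -4, -8], [10, -22, 2]]
Expanding along the first row, det(O) = 1·((-4)·2 - (-8)·(-22)) - 3·((-14)·2 - (-8)·10) + (-2)·((-14)·(-22) - (-4)·10) = 1·(-184) - 3·52 + (-2)·348 = -1036
Since det(O) ≠ 0, rank(O) = 3 and the system is completely observable.

-1036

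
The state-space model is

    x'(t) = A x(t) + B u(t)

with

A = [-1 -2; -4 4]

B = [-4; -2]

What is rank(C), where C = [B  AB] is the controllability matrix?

2

AB = [[8], [8]]
Controllability matrix C = [B  AB] = [[-4, 8], [-2, 8]]
det(C) = (-4)·8 - 8·(-2) = -32 - (-16) = -16 ≠ 0, so rank(C) = 2.
rank(C) = 2 = n, so the pair (A, B) is completely controllable.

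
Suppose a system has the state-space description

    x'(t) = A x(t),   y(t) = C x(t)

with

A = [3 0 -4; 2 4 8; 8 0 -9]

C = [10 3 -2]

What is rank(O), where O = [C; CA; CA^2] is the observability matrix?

CA = [[20, 12, 2]]
CA^2 = [[100, 48, -2]]
Observability matrix O = [C; CA; CA^2] = [[10, 3, -2], [20, 12, 2], [100, 48, -2]]
The columns c1, c2, c3 of O are linearly dependent: c1 - 2·c2 + 2·c3 = 0 (check each entry), so rank(O) ≤ 2.
The 2×2 minor from rows 1, 2, columns 1, 2 is 10·12 - 3·20 = 120 - 60 = 60 ≠ 0, so rank(O) = 2.
rank(O) = 2 < n = 3, so the pair (A, C) is not completely observable.

2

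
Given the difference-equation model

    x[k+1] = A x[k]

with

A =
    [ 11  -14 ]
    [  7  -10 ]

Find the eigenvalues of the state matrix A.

-3, 4

det(zI - A) = z^2 - (tr A)z + det A, with tr A = 11 + (-10) = 1 and det A = 11·(-10) - (-14)·7 = -110 - (-98) = -12.
So p(z) = det(zI - A) = z^2 - z - 12.
Factor z^2 - z - 12: two numbers with sum 1 and product -12 are 4 and -3, so z^2 - z - 12 = (z - 4)(z + 3).
Hence p(z) = (z - 4) (z + 3), with roots -3, 4.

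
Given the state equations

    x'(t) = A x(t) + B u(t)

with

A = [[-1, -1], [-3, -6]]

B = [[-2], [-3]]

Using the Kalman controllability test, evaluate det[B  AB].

AB = [[5], [24]]
Controllability matrix C = [B  AB] = [[-2, 5], [-3, 24]]
det(C) = (-2)·24 - 5·(-3) = -48 - (-15) = -33
Since det(C) ≠ 0, rank(C) = 2 and the system is completely controllable.

-33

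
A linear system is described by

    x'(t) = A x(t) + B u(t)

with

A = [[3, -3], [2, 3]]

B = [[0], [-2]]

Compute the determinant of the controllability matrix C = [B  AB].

AB = [[6], [-6]]
Controllability matrix C = [B  AB] = [[0, 6], [-2, -6]]
det(C) = 0·(-6) - 6·(-2) = 0 - (-12) = 12
Since det(C) ≠ 0, rank(C) = 2 and the system is completely controllable.

12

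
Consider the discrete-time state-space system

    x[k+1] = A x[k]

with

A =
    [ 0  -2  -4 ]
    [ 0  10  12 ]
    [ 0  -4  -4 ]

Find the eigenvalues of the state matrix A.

det(zI - A) = z^3 - (tr A)z^2 + (M11 + M22 + M33)z - det A, where Mii is the 2×2 principal minor of A obtained by deleting row i and column i.
tr A = 0 + 10 + (-4) = 6; M11 = 10·(-4) - 12·(-4) = -40 - (-48) = 8; M22 = 0·(-4) - (-4)·0 = 0 - 0 = 0; M33 = 0·10 - (-2)·0 = 0 - 0 = 0; sum of minors = 8.
det A = 0·(10·(-4) - 12·(-4)) - (-2)·(0·(-4) - 12·0) + (-4)·(0·(-4) - 10·0) = 0·8 - (-2)·0 + (-4)·0 = 0.
So p(z) = det(zI - A) = z^3 - 6z^2 + 8z.
The constant term is 0, so p(z) = z(z^2 - 6z + 8).
Factor z^2 - 6z + 8: two numbers with sum 6 and product 8 are 4 and 2, so z^2 - 6z + 8 = (z - 4)(z - 2).
Hence p(z) = z (z - 4) (z - 2), with roots 0, 2, 4.

0, 2, 4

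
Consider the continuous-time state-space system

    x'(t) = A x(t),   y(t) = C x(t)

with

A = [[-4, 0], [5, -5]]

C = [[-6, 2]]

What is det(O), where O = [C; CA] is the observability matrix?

-8

CA = [[34, -10]]
Observability matrix O = [C; CA] = [[-6, 2], [34, -10]]
det(O) = (-6)·(-10) - 2·34 = 60 - 68 = -8
Since det(O) ≠ 0, rank(O) = 2 and the system is completely observable.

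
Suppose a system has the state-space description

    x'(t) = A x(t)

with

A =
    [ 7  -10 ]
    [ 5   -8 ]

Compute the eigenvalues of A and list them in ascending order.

-3, 2

det(sI - A) = s^2 - (tr A)s + det A, with tr A = 7 + (-8) = -1 and det A = 7·(-8) - (-10)·5 = -56 - (-50) = -6.
So p(s) = det(sI - A) = s^2 + s - 6.
Factor s^2 + s - 6: two numbers with sum -1 and product -6 are 2 and -3, so s^2 + s - 6 = (s - 2)(s + 3).
Hence p(s) = (s - 2) (s + 3), with roots -3, 2.
At least one eigenvalue has non-negative real part, so the system is not asymptotically stable.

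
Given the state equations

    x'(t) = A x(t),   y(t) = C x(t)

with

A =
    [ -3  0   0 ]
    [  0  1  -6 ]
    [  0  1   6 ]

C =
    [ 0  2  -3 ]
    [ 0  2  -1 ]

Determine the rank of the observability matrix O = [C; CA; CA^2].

2

CA = [[0, -1, -30], [0, 1, -18]]
CA^2 = [[0, -31, -174], [0, -17, -114]]
Observability matrix O = [C; CA; CA^2] = [[0, 2, -3], [0, 2, -1], [0, -1, -30], [0, 1, -18], [0, -31, -174], [0, -17, -114]]
Column 1 of O is identically zero, so rank(O) ≤ 2.
The 2×2 minor from rows 1, 2, columns 2, 3 is 2·(-1) - (-3)·2 = -2 - (-6) = 4 ≠ 0, so rank(O) = 2.
rank(O) = 2 < n = 3, so the pair (A, C) is not completely observable.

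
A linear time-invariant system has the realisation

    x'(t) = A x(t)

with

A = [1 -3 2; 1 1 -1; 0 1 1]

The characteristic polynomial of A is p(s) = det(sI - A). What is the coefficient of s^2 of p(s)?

Expand det(sI - A) for the 3×3 matrix.
p(s) = s^3 - 3s^2 + 7s - 7.
(Check: constant term = det(-A) = (-1)^3 det A = -7; coefficient of s^2 = -tr A = -3.)
The coefficient of s^2 is -3.

-3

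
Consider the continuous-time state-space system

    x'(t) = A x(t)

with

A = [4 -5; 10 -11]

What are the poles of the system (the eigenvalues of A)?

-6, -1

det(sI - A) = s^2 - (tr A)s + det A, with tr A = 4 + (-11) = -7 and det A = 4·(-11) - (-5)·10 = -44 - (-50) = 6.
So p(s) = det(sI - A) = s^2 + 7s + 6.
Factor s^2 + 7s + 6: two numbers with sum -7 and product 6 are -1 and -6, so s^2 + 7s + 6 = (s + 1)(s + 6).
Hence p(s) = (s + 1) (s + 6), with roots -6, -1.
All eigenvalues have negative real part, so the system is asymptotically stable.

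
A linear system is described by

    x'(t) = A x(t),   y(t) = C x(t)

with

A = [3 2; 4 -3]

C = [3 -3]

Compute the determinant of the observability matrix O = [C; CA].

36

CA = [[-3, 15]]
Observability matrix O = [C; CA] = [[3, -3], [-3, 15]]
det(O) = 3·15 - (-3)·(-3) = 45 - 9 = 36
Since det(O) ≠ 0, rank(O) = 2 and the system is completely observable.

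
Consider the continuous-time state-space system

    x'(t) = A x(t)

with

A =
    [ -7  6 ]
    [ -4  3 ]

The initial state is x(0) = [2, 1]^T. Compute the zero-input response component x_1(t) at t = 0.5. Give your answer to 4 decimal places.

0.0629

det(sI - A) = s^2 - (tr A)s + det A, with tr A = (-7) + 3 = -4 and det A = (-7)·3 - 6·(-4) = -21 - (-24) = 3.
So p(s) = det(sI - A) = s^2 + 4s + 3.
Factor s^2 + 4s + 3: two numbers with sum -4 and product 3 are -1 and -3, so s^2 + 4s + 3 = (s + 1)(s + 3).
Hence p(s) = (s + 1) (s + 3), with roots -3, -1.
The eigenvalues -3, -1 are distinct and real, so A is diagonalisable and x(t) = e^{At} x(0) = V diag(e^{λ_i t}) V^{-1} x(0), where the columns of V are the eigenvectors.
λ = -3: A - (-3)I = [[-4, 6], [-4, 6]]. Row 1 gives (-4)·v1 + 6·v2 = 0, so take v_1 = [-3, -2]^T.
λ = -1: A - (-1)I = [[-6, 6], [-4, 4]]. Row 1 gives (-6)·v1 + 6·v2 = 0, so take v_2 = [1, 1]^T.
V = [v_1 v_2] = [[-3, 1], [-2, 1]] has det V = -1, so V^{-1} = adj(V)/det V = [[-1, 1], [-2, 3]].
Modal coordinates z(0) = V^{-1} x(0): (-1)·2 + 1·1 = -1; (-2)·2 + 3·1 = -1; so z(0) = [-1, -1]^T.
x_1(t) = Σ_i (v_i)_1 · z_i(0) · e^{λ_i t} (row 1 of V times the modal terms).
x_1(0.5) = (-3)·(-1)·e^{-3·0.5} + 1·(-1)·e^{-1·0.5} = 3·0.223130 + (-1)·0.606531 = 0.0629.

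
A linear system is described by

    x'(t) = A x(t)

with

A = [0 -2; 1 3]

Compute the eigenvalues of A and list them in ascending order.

1, 2

det(sI - A) = s^2 - (tr A)s + det A, with tr A = 0 + 3 = 3 and det A = 0·3 - (-2)·1 = 0 - (-2) = 2.
So p(s) = det(sI - A) = s^2 - 3s + 2.
Factor s^2 - 3s + 2: two numbers with sum 3 and product 2 are 2 and 1, so s^2 - 3s + 2 = (s - 2)(s - 1).
Hence p(s) = (s - 2) (s - 1), with roots 1, 2.
At least one eigenvalue has non-negative real part, so the system is not asymptotically stable.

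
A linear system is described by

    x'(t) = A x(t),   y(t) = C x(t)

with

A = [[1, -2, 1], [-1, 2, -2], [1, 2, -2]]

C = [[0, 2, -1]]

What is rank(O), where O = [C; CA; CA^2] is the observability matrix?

CA = [[-3, 2, -2]]
CA^2 = [[-7, 6, -3]]
Observability matrix O = [C; CA; CA^2] = [[0, 2, -1], [-3, 2, -2], [-7, 6, -3]]
det(O) = 0·(2·(-3) - (-2)·6) - 2·((-3)·(-3) - (-2)·(-7)) + (-1)·((-3)·6 - 2·(-7)) = 0·6 - 2·(-5) + (-1)·(-4) = 14 ≠ 0, so rank(O) = 3.
rank(O) = 3 = n, so the pair (A, C) is completely observable.

3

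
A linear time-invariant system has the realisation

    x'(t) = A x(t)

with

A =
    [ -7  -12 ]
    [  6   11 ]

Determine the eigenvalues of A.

det(sI - A) = s^2 - (tr A)s + det A, with tr A = (-7) + 11 = 4 and det A = (-7)·11 - (-12)·6 = -77 - (-72) = -5.
So p(s) = det(sI - A) = s^2 - 4s - 5.
Factor s^2 - 4s - 5: two numbers with sum 4 and product -5 are 5 and -1, so s^2 - 4s - 5 = (s - 5)(s + 1).
Hence p(s) = (s - 5) (s + 1), with roots -1, 5.
At least one eigenvalue has non-negative real part, so the system is not asymptotically stable.

-1, 5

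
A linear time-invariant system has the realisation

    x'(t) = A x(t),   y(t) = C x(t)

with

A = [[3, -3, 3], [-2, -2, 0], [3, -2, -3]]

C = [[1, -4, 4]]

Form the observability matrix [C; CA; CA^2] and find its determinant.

CA = [[23, -3, -9]]
CA^2 = [[48, -45, 96]]
Observability matrix O = [C; CA; CA^2] = [[1, -4, 4], [23, -3, -9], [48, -45, 96]]
Expanding along the first row, det(O) = 1·((-3)·96 - (-9)·(-45)) - (-4)·(23·96 - (-9)·48) + 4·(23·(-45) - (-3)·48) = 1·(-693) - (-4)·2640 + 4·(-891) = 6303
Since det(O) ≠ 0, rank(O) = 3 and the system is completely observable.

6303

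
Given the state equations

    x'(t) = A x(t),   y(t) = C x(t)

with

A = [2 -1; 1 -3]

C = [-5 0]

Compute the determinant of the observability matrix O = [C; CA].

CA = [[-10, 5]]
Observability matrix O = [C; CA] = [[-5, 0], [-10, 5]]
det(O) = (-5)·5 - 0·(-10) = -25 - 0 = -25
Since det(O) ≠ 0, rank(O) = 2 and the system is completely observable.

-25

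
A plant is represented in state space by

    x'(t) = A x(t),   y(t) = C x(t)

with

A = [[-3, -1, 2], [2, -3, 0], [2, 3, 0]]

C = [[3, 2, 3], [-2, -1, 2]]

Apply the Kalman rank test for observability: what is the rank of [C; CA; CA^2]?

CA = [[1, 0, 6], [8, 11, -4]]
CA^2 = [[9, 17, 2], [-10, -53, 16]]
Observability matrix O = [C; CA; CA^2] = [[3, 2, 3], [-2, -1, 2], [1, 0, 6], [8, 11, -4], [9, 17, 2], [-10, -53, 16]]
Take the 3×3 submatrix of O formed by rows 1, 2, 3: [[3, 2, 3], [-2, -1, 2], [1, 0, 6]]. Its determinant is 3·((-1)·6 - 2·0) - 2·((-2)·6 - 2·1) + 3·((-2)·0 - (-1)·1) = 3·(-6) - 2·(-14) + 3·1 = 13 ≠ 0.
So rank(O) ≥ 3; since O has 3 columns, rank(O) = 3.
rank(O) = 3 = n, so the pair (A, C) is completely observable.

3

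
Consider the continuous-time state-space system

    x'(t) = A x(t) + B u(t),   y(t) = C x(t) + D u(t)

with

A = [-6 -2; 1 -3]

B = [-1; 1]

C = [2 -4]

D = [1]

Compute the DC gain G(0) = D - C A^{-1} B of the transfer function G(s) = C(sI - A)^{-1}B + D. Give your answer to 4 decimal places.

G(0) = C(-A)^{-1}B + D = -C A^{-1} B + D.
det A = 20, so A^{-1} = (1/20)·adj(A) = [[-3/20, 1/10], [-1/20, -3/10]]
A^{-1} B = [1/4, -1/4]^T
C A^{-1} B = 3/2
G(0) = D - C A^{-1} B = 1 - (3/2) = -1/2 ≈ -0.5000

-0.5000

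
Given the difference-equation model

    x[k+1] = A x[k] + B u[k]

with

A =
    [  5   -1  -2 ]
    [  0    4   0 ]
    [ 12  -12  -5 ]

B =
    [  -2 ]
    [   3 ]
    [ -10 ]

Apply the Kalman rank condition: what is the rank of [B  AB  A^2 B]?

AB = [[7], [12], [-10]]
A^2B = [[43], [48], [-10]]
Controllability matrix C = [B  AB  A^2B] = [[-2, 7, 43], [3, 12, 48], [-10, -10, -10]]
The rows r1, r2, r3 of C are linearly dependent: -2·r1 + 2·r2 + r3 = 0 (check each entry), so rank(C) ≤ 2.
The 2×2 minor from rows 1, 2, columns 1, 2 is (-2)·12 - 7·3 = -24 - 21 = -45 ≠ 0, so rank(C) = 2.
rank(C) = 2 < n = 3, so the pair (A, B) is not completely controllable.

2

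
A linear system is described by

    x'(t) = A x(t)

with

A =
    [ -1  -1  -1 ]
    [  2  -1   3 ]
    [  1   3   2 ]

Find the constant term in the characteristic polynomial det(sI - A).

Expand det(sI - A) for the 3×3 matrix.
p(s) = s^3 - 9s - 5.
(Check: constant term = det(-A) = (-1)^3 det A = -5; coefficient of s^2 = -tr A = 0.)
The constant term is -5.

-5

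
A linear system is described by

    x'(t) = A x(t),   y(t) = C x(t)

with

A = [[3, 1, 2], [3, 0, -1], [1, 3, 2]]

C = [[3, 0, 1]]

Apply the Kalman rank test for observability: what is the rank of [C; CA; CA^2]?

CA = [[10, 6, 8]]
CA^2 = [[56, 34, 30]]
Observability matrix O = [C; CA; CA^2] = [[3, 0, 1], [10, 6, 8], [56, 34, 30]]
det(O) = 3·(6·30 - 8·34) - 0·(10·30 - 8·56) + 1·(10·34 - 6·56) = 3·(-92) - 0·(-148) + 1·4 = -272 ≠ 0, so rank(O) = 3.
rank(O) = 3 = n, so the pair (A, C) is completely observable.

3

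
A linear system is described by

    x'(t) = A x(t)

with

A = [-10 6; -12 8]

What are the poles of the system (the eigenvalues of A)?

det(sI - A) = s^2 - (tr A)s + det A, with tr A = (-10) + 8 = -2 and det A = (-10)·8 - 6·(-12) = -80 - (-72) = -8.
So p(s) = det(sI - A) = s^2 + 2s - 8.
Factor s^2 + 2s - 8: two numbers with sum -2 and product -8 are 2 and -4, so s^2 + 2s - 8 = (s - 2)(s + 4).
Hence p(s) = (s - 2) (s + 4), with roots -4, 2.
At least one eigenvalue has non-negative real part, so the system is not asymptotically stable.

-4, 2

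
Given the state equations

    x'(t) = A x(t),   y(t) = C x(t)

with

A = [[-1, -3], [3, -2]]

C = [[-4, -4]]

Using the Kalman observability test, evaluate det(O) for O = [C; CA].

-112

CA = [[-8, 20]]
Observability matrix O = [C; CA] = [[-4, -4], [-8, 20]]
det(O) = (-4)·20 - (-4)·(-8) = -80 - 32 = -112
Since det(O) ≠ 0, rank(O) = 2 and the system is completely observable.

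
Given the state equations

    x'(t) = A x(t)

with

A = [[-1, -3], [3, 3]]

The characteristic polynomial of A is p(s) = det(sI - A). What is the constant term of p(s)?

6

For a 2×2 matrix, det(sI - A) = s^2 - (tr A)s + det A.
tr A = 2, det A = 6.
So p(s) = s^2 - 2s + 6.
The constant term is 6.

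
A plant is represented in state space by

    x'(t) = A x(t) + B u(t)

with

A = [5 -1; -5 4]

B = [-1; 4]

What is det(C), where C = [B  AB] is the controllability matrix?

AB = [[-9], [21]]
Controllability matrix C = [B  AB] = [[-1, -9], [4, 21]]
det(C) = (-1)·21 - (-9)·4 = -21 - (-36) = 15
Since det(C) ≠ 0, rank(C) = 2 and the system is completely controllable.

15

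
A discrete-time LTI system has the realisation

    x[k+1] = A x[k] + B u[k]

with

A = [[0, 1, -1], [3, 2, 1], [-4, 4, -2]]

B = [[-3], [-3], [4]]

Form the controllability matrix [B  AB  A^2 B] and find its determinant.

2448

AB = [[-7], [-11], [-8]]
A^2B = [[-3], [-51], [0]]
Controllability matrix C = [B  AB  A^2B] = [[-3, -7, -3], [-3, -11, -51], [4, -8, 0]]
Expanding along the first row, det(C) = (-3)·((-11)·0 - (-51)·(-8)) - (-7)·((-3)·0 - (-51)·4) + (-3)·((-3)·(-8) - (-11)·4) = (-3)·(-408) - (-7)·204 + (-3)·68 = 2448
Since det(C) ≠ 0, rank(C) = 3 and the system is completely controllable.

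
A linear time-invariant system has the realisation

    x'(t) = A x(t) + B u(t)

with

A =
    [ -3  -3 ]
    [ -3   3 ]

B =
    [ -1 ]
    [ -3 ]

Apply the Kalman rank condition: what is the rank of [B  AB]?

AB = [[12], [-6]]
Controllability matrix C = [B  AB] = [[-1, 12], [-3, -6]]
det(C) = (-1)·(-6) - 12·(-3) = 6 - (-36) = 42 ≠ 0, so rank(C) = 2.
rank(C) = 2 = n, so the pair (A, B) is completely controllable.

2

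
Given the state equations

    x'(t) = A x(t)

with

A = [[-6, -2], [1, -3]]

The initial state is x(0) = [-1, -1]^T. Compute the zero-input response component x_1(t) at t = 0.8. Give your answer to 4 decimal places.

det(sI - A) = s^2 - (tr A)s + det A, with tr A = (-6) + (-3) = -9 and det A = (-6)·(-3) - (-2)·1 = 18 - (-2) = 20.
So p(s) = det(sI - A) = s^2 + 9s + 20.
Factor s^2 + 9s + 20: two numbers with sum -9 and product 20 are -4 and -5, so s^2 + 9s + 20 = (s + 4)(s + 5).
Hence p(s) = (s + 4) (s + 5), with roots -5, -4.
The eigenvalues -5, -4 are distinct and real, so A is diagonalisable and x(t) = e^{At} x(0) = V diag(e^{λ_i t}) V^{-1} x(0), where the columns of V are the eigenvectors.
λ = -5: A - (-5)I = [[-1, -2], [1, 2]]. Row 1 gives (-1)·v1 + (-2)·v2 = 0, so take v_1 = [-2, 1]^T.
λ = -4: A - (-4)I = [[-2, -2], [1, 1]]. Row 1 gives (-2)·v1 + (-2)·v2 = 0, so take v_2 = [-1, 1]^T.
V = [v_1 v_2] = [[-2, -1], [1, 1]] has det V = -1, so V^{-1} = adj(V)/det V = [[-1, -1], [1, 2]].
Modal coordinates z(0) = V^{-1} x(0): (-1)·(-1) + (-1)·(-1) = 2; 1·(-1) + 2·(-1) = -3; so z(0) = [2, -3]^T.
x_1(t) = Σ_i (v_i)_1 · z_i(0) · e^{λ_i t} (row 1 of V times the modal terms).
x_1(0.8) = (-2)·2·e^{-5·0.8} + (-1)·(-3)·e^{-4·0.8} = (-4)·0.018316 + 3·0.040762 = 0.0490.

0.0490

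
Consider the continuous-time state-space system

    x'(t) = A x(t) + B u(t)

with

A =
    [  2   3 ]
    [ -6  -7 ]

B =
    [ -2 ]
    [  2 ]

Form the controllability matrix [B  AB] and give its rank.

AB = [[2], [-2]]
Controllability matrix C = [B  AB] = [[-2, 2], [2, -2]]
Every column of C is a scalar multiple of column 1 = [-2, 2] (multipliers 1, -1), so the columns span a one-dimensional space.
C ≠ 0, hence rank(C) = 1.
rank(C) = 1 < n = 2, so the pair (A, B) is not completely controllable.

1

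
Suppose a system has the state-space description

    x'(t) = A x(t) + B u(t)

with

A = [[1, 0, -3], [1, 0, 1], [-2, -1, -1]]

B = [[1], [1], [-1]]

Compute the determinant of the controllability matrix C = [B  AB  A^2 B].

0

AB = [[4], [0], [-2]]
A^2B = [[10], [2], [-6]]
Controllability matrix C = [B  AB  A^2B] = [[1, 4, 10], [1, 0, 2], [-1, -2, -6]]
Expanding along the first row, det(C) = 1·(0·(-6) - 2·(-2)) - 4·(1·(-6) - 2·(-1)) + 10·(1·(-2) - 0·(-1)) = 1·4 - 4·(-4) + 10·(-2) = 0
Since det(C) = 0, rank(C) < 3 and the system is not completely controllable.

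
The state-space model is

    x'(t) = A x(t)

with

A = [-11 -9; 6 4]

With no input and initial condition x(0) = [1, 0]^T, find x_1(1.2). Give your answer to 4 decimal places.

det(sI - A) = s^2 - (tr A)s + det A, with tr A = (-11) + 4 = -7 and det A = (-11)·4 - (-9)·6 = -44 - (-54) = 10.
So p(s) = det(sI - A) = s^2 + 7s + 10.
Factor s^2 + 7s + 10: two numbers with sum -7 and product 10 are -2 and -5, so s^2 + 7s + 10 = (s + 2)(s + 5).
Hence p(s) = (s + 2) (s + 5), with roots -5, -2.
The eigenvalues -5, -2 are distinct and real, so A is diagonalisable and x(t) = e^{At} x(0) = V diag(e^{λ_i t}) V^{-1} x(0), where the columns of V are the eigenvectors.
λ = -5: A - (-5)I = [[-6, -9], [6, 9]]. Row 1 gives (-6)·v1 + (-9)·v2 = 0, so take v_1 = [3, -2]^T.
λ = -2: A - (-2)I = [[-9, -9], [6, 6]]. Row 1 gives (-9)·v1 + (-9)·v2 = 0, so take v_2 = [-1, 1]^T.
V = [v_1 v_2] = [[3, -1], [-2, 1]] has det V = 1, so V^{-1} = adj(V)/det V = [[1, 1], [2, 3]].
Modal coordinates z(0) = V^{-1} x(0): 1·1 + 1·0 = 1; 2·1 + 3·0 = 2; so z(0) = [1, 2]^T.
x_1(t) = Σ_i (v_i)_1 · z_i(0) · e^{λ_i t} (row 1 of V times the modal terms).
x_1(1.2) = 3·1·e^{-5·1.2} + (-1)·2·e^{-2·1.2} = 3·0.002479 + (-2)·0.090718 = -0.1740.

-0.1740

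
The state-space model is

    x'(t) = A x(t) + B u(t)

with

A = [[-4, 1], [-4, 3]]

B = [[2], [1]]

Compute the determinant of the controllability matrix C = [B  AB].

-3

AB = [[-7], [-5]]
Controllability matrix C = [B  AB] = [[2, -7], [1, -5]]
det(C) = 2·(-5) - (-7)·1 = -10 - (-7) = -3
Since det(C) ≠ 0, rank(C) = 2 and the system is completely controllable.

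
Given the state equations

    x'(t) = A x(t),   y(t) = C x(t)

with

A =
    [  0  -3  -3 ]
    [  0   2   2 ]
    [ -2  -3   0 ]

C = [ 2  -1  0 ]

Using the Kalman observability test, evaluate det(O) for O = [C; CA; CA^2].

CA = [[0, -8, -8]]
CA^2 = [[16, 8, -16]]
Observability matrix O = [C; CA; CA^2] = [[2, -1, 0], [0, -8, -8], [16, 8, -16]]
Expanding along the first row, det(O) = 2·((-8)·(-16) - (-8)·8) - (-1)·(0·(-16) - (-8)·16) + 0·(0·8 - (-8)·16) = 2·192 - (-1)·128 + 0·128 = 512
Since det(O) ≠ 0, rank(O) = 3 and the system is completely observable.

512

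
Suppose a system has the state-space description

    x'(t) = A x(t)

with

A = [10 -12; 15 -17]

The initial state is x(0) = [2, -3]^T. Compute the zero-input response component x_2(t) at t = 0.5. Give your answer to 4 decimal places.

det(sI - A) = s^2 - (tr A)s + det A, with tr A = 10 + (-17) = -7 and det A = 10·(-17) - (-12)·15 = -170 - (-180) = 10.
So p(s) = det(sI - A) = s^2 + 7s + 10.
Factor s^2 + 7s + 10: two numbers with sum -7 and product 10 are -2 and -5, so s^2 + 7s + 10 = (s + 2)(s + 5).
Hence p(s) = (s + 2) (s + 5), with roots -5, -2.
The eigenvalues -5, -2 are distinct and real, so A is diagonalisable and x(t) = e^{At} x(0) = V diag(e^{λ_i t}) V^{-1} x(0), where the columns of V are the eigenvectors.
λ = -5: A - (-5)I = [[15, -12], [15, -12]]. Row 1 gives 15·v1 + (-12)·v2 = 0, so take v_1 = [4, 5]^T.
λ = -2: A - (-2)I = [[12, -12], [15, -15]]. Row 1 gives 12·v1 + (-12)·v2 = 0, so take v_2 = [-1, -1]^T.
V = [v_1 v_2] = [[4, -1], [5, -1]] has det V = 1, so V^{-1} = adj(V)/det V = [[-1, 1], [-5, 4]].
Modal coordinates z(0) = V^{-1} x(0): (-1)·2 + 1·(-3) = -5; (-5)·2 + 4·(-3) = -22; so z(0) = [-5, -22]^T.
x_2(t) = Σ_i (v_i)_2 · z_i(0) · e^{λ_i t} (row 2 of V times the modal terms).
x_2(0.5) = 5·(-5)·e^{-5·0.5} + (-1)·(-22)·e^{-2·0.5} = (-25)·0.082085 + 22·0.367879 = 6.0412.

6.0412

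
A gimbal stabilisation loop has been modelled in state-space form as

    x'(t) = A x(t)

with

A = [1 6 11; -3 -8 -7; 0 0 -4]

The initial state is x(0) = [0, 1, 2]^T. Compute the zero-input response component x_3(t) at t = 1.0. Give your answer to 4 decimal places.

0.0366

det(sI - A) = s^3 - (tr A)s^2 + (M11 + M22 + M33)s - det A, where Mii is the 2×2 principal minor of A obtained by deleting row i and column i.
tr A = 1 + (-8) + (-4) = -11; M11 = (-8)·(-4) - (-7)·0 = 32 - 0 = 32; M22 = 1·(-4) - 11·0 = -4 - 0 = -4; M33 = 1·(-8) - 6·(-3) = -8 - (-18) = 10; sum of minors = 38.
det A = 1·((-8)·(-4) - (-7)·0) - 6·((-3)·(-4) - (-7)·0) + 11·((-3)·0 - (-8)·0) = 1·32 - 6·12 + 11·0 = -40.
So p(s) = det(sI - A) = s^3 + 11s^2 + 38s + 40.
Rational-root test: any integer root divides 40. Testing small divisors, s = -2 works: p(-2) = -8 + 44 + (-76) + 40 = 0, so (s + 2) is a factor.
Dividing, p(s) = (s + 2)(s^2 + 9s + 20).
Factor s^2 + 9s + 20: two numbers with sum -9 and product 20 are -4 and -5, so s^2 + 9s + 20 = (s + 4)(s + 5).
Hence p(s) = (s + 2) (s + 4) (s + 5), with roots -5, -4, -2.
The eigenvalues -5, -4, -2 are distinct and real, so A is diagonalisable and x(t) = e^{At} x(0) = V diag(e^{λ_i t}) V^{-1} x(0), where the columns of V are the eigenvectors.
λ = -5: A - (-5)I = [[6, 6, 11], [-3, -3, -7], [0, 0, 1]]. v must be orthogonal to every row; (row 1) × (row 2) = [-9, 9, 0], so take v_1 = [1, -1, 0]^T.
λ = -4: A - (-4)I = [[5, 6, 11], [-3, -4, -7], [0, 0, 0]]. v must be orthogonal to every row; (row 1) × (row 2) = [2, 2, -2], so take v_2 = [-1, -1, 1]^T.
λ = -2: A - (-2)I = [[3, 6, 11], [-3, -6, -7], [0, 0, -2]]. v must be orthogonal to every row; (row 1) × (row 2) = [24, -12, 0], so take v_3 = [2, -1, 0]^T.
V = [v_1 v_2 v_3] = [[1, -1, 2], [-1, -1, -1], [0, 1, 0]] has det V = -1, so V^{-1} = adj(V)/det V = [[-1, -2, -3], [0, 0, 1], [1, 1, 2]].
Modal coordinates z(0) = V^{-1} x(0): (-1)·0 + (-2)·1 + (-3)·2 = -8; 0·0 + 0·1 + 1·2 = 2; 1·0 + 1·1 + 2·2 = 5; so z(0) = [-8, 2, 5]^T.
x_3(t) = Σ_i (v_i)_3 · z_i(0) · e^{λ_i t} (row 3 of V times the modal terms).
x_3(1.0) = 0·(-8)·e^{-5·1.0} + 1·2·e^{-4·1.0} + 0·5·e^{-2·1.0} = 0·0.006738 + 2·0.018316 + 0·0.135335 = 0.0366.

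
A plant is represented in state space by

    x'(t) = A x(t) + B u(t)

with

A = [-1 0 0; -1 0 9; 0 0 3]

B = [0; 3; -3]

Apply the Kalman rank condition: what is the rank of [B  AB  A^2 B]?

AB = [[0], [-27], [-9]]
A^2B = [[0], [-81], [-27]]
Controllability matrix C = [B  AB  A^2B] = [[0, 0, 0], [3, -27, -81], [-3, -9, -27]]
Row 1 of C is identically zero, so rank(C) ≤ 2.
The 2×2 minor from rows 2, 3, columns 1, 2 is 3·(-9) - (-27)·(-3) = -27 - 81 = -108 ≠ 0, so rank(C) = 2.
rank(C) = 2 < n = 3, so the pair (A, B) is not completely controllable.

2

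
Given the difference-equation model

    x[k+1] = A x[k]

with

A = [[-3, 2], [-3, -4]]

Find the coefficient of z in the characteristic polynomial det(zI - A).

For a 2×2 matrix, det(zI - A) = z^2 - (tr A)z + det A.
tr A = -7, det A = 18.
So p(z) = z^2 + 7z + 18.
The coefficient of z is 7.

7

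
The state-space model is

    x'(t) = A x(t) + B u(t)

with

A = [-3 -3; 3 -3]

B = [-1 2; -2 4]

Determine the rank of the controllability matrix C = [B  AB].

AB = [[9, -18], [3, -6]]
Controllability matrix C = [B  AB] = [[-1, 2, 9, -18], [-2, 4, 3, -6]]
Take the 2×2 submatrix of C formed by columns 1, 3: [[-1, 9], [-2, 3]]. Its determinant is (-1)·3 - 9·(-2) = -3 - (-18) = 15 ≠ 0.
So rank(C) ≥ 2; since C has 2 rows, rank(C) = 2.
rank(C) = 2 = n, so the pair (A, B) is completely controllable.

2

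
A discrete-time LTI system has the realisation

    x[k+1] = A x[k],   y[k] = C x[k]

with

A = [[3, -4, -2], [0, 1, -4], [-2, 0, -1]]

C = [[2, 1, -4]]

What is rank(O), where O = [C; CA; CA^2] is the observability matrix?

3

CA = [[14, -7, -4]]
CA^2 = [[50, -63, 4]]
Observability matrix O = [C; CA; CA^2] = [[2, 1, -4], [14, -7, -4], [50, -63, 4]]
det(O) = 2·((-7)·4 - (-4)·(-63)) - 1·(14·4 - (-4)·50) + (-4)·(14·(-63) - (-7)·50) = 2·(-280) - 1·256 + (-4)·(-532) = 1312 ≠ 0, so rank(O) = 3.
rank(O) = 3 = n, so the pair (A, C) is completely observable.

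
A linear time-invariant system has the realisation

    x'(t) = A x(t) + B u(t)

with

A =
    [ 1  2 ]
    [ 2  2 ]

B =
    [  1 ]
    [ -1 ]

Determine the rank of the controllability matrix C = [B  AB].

2

AB = [[-1], [0]]
Controllability matrix C = [B  AB] = [[1, -1], [-1, 0]]
det(C) = 1·0 - (-1)·(-1) = 0 - 1 = -1 ≠ 0, so rank(C) = 2.
rank(C) = 2 = n, so the pair (A, B) is completely controllable.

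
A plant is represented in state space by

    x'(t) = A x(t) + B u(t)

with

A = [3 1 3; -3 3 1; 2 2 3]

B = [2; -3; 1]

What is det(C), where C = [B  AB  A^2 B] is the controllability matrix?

-29

AB = [[6], [-14], [1]]
A^2B = [[7], [-59], [-13]]
Controllability matrix C = [B  AB  A^2B] = [[2, 6, 7], [-3, -14, -59], [1, 1, -13]]
Expanding along the first row, det(C) = 2·((-14)·(-13) - (-59)·1) - 6·((-3)·(-13) - (-59)·1) + 7·((-3)·1 - (-14)·1) = 2·241 - 6·98 + 7·11 = -29
Since det(C) ≠ 0, rank(C) = 3 and the system is completely controllable.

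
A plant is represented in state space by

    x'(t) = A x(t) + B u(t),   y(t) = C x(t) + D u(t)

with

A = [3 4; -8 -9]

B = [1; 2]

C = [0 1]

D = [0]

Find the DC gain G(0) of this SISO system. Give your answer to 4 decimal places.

-2.8000

G(0) = C(-A)^{-1}B + D = -C A^{-1} B + D.
det A = 5, so A^{-1} = (1/5)·adj(A) = [[-9/5, -4/5], [8/5, 3/5]]
A^{-1} B = [-17/5, 14/5]^T
C A^{-1} B = 14/5
G(0) = D - C A^{-1} B = 0 - (14/5) = -14/5 ≈ -2.8000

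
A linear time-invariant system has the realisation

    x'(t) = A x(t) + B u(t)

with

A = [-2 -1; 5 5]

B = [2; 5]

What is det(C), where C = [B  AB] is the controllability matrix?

AB = [[-9], [35]]
Controllability matrix C = [B  AB] = [[2, -9], [5, 35]]
det(C) = 2·35 - (-9)·5 = 70 - (-45) = 115
Since det(C) ≠ 0, rank(C) = 2 and the system is completely controllable.

115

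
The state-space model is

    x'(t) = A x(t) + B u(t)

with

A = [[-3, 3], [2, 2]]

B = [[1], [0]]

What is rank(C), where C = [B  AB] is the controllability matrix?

2

AB = [[-3], [2]]
Controllability matrix C = [B  AB] = [[1, -3], [0, 2]]
det(C) = 1·2 - (-3)·0 = 2 - 0 = 2 ≠ 0, so rank(C) = 2.
rank(C) = 2 = n, so the pair (A, B) is completely controllable.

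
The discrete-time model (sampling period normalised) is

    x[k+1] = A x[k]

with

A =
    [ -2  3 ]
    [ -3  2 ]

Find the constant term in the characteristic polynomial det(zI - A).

For a 2×2 matrix, det(zI - A) = z^2 - (tr A)z + det A.
tr A = 0, det A = 5.
So p(z) = z^2 + 5.
The constant term is 5.

5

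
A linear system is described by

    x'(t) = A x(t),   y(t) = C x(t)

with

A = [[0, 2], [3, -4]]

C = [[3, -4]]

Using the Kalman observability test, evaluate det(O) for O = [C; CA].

CA = [[-12, 22]]
Observability matrix O = [C; CA] = [[3, -4], [-12, 22]]
det(O) = 3·22 - (-4)·(-12) = 66 - 48 = 18
Since det(O) ≠ 0, rank(O) = 2 and the system is completely observable.

18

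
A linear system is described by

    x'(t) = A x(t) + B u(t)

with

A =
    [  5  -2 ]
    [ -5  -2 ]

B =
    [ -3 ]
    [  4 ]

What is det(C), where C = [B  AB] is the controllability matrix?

71

AB = [[-23], [7]]
Controllability matrix C = [B  AB] = [[-3, -23], [4, 7]]
det(C) = (-3)·7 - (-23)·4 = -21 - (-92) = 71
Since det(C) ≠ 0, rank(C) = 2 and the system is completely controllable.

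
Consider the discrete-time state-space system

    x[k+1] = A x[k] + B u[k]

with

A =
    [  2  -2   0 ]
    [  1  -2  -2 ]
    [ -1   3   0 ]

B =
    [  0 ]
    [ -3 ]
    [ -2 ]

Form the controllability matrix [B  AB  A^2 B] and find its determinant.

AB = [[6], [10], [-9]]
A^2B = [[-8], [4], [24]]
Controllability matrix C = [B  AB  A^2B] = [[0, 6, -8], [-3, 10, 4], [-2, -9, 24]]
Expanding along the first row, det(C) = 0·(10·24 - 4·(-9)) - 6·((-3)·24 - 4·(-2)) + (-8)·((-3)·(-9) - 10·(-2)) = 0·276 - 6·(-64) + (-8)·47 = 8
Since det(C) ≠ 0, rank(C) = 3 and the system is completely controllable.

8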